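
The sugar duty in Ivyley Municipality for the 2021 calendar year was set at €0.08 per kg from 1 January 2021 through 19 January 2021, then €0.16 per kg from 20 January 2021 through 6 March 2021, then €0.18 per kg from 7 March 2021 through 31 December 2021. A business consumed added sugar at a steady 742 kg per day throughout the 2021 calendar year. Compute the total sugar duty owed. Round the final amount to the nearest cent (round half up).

€46,656.96

1 January – 19 January 2021: 19 days × 742 kg/day = 14,098 kg at €0.08/kg → €1,127.84
20 January – 6 March 2021: 46 days × 742 kg/day = 34,132 kg at €0.16/kg → €5,461.12
7 March – 31 December 2021: 300 days × 742 kg/day = 222,600 kg at €0.18/kg → €40,068.00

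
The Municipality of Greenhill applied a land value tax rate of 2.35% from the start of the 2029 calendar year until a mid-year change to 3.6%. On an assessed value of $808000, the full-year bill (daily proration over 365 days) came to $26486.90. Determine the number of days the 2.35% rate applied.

94 days

Let d = days at the first rate; then 365 − d days at the second rate.
$808000 × [2.35%·d + 3.6%·(365−d)] / 365 = $26486.90
Solving gives d = 94, so the new rate took effect on April 5, 2029.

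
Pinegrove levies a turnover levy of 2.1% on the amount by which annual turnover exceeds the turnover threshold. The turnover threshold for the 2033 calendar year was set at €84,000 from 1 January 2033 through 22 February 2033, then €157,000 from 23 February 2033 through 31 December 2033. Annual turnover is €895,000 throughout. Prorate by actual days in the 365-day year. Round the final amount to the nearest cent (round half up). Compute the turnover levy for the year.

1 January – 22 February 2033: 53 days, exemption €84,000 → (€895,000 − €84,000) × 2.1% × 53/365 = €2,472.9945
23 February – 31 December 2033: 312 days, exemption €157,000 → (€895,000 − €157,000) × 2.1% × 312/365 = €13,247.6055
Total = €15,720.6000

€15,720.60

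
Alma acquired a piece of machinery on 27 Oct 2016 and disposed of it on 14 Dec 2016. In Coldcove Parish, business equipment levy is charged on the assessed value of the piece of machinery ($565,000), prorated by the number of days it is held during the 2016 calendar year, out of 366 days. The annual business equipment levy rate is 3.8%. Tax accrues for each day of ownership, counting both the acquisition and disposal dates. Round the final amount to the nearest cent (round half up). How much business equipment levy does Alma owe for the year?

Days held (27 Oct – 14 Dec 2016): 49 out of 366
Tax = $565,000 × 3.8% × 49/366 = $2,874.3989

$2,874.40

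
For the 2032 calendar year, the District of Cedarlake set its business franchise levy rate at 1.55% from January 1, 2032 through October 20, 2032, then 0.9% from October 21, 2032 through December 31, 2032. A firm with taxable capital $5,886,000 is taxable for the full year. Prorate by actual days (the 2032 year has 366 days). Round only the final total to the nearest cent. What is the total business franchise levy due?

January 1 – October 20, 2032: 294 days at 1.55% → $5,886,000 × 1.55% × 294/366 = $73,285.5246
October 21 – December 31, 2032: 72 days at 0.9% → $5,886,000 × 0.9% × 72/366 = $10,421.1148
Total = $83,706.6393

$83,706.64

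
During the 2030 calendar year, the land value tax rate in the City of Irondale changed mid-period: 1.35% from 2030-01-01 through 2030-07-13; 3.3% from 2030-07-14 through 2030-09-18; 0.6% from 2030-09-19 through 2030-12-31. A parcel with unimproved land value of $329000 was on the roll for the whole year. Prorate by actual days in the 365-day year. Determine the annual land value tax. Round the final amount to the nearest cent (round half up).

2030-01-01 to 2030-07-13: 194 days at 1.35% → $329000 × 1.35% × 194/365 = $2360.6877
2030-07-14 to 2030-09-18: 67 days at 3.3% → $329000 × 3.3% × 67/365 = $1992.9288
2030-09-19 to 2030-12-31: 104 days at 0.6% → $329000 × 0.6% × 104/365 = $562.4548
Total = $4916.0712

$4916.07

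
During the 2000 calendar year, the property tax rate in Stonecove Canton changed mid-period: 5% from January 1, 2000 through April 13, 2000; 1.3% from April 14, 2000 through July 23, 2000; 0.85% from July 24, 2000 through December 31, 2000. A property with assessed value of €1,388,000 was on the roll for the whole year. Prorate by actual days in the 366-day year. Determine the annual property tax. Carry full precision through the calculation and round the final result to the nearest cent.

January 1 – April 13, 2000: 104 days at 5% → €1,388,000 × 5% × 104/366 = €19,720.2186
April 14 – July 23, 2000: 101 days at 1.3% → €1,388,000 × 1.3% × 101/366 = €4,979.3552
July 24 – December 31, 2000: 161 days at 0.85% → €1,388,000 × 0.85% × 161/366 = €5,189.8306
Total = €29,889.4044

€29,889.40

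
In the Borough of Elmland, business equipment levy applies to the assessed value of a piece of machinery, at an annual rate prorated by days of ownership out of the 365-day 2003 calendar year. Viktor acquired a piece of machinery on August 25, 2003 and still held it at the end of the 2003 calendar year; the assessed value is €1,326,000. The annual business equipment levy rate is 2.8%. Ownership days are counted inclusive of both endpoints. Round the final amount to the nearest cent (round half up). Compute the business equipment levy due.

€13,121.95

Days held (August 25 – December 31, 2003): 129 out of 365
Tax = €1,326,000 × 2.8% × 129/365 = €13,121.9507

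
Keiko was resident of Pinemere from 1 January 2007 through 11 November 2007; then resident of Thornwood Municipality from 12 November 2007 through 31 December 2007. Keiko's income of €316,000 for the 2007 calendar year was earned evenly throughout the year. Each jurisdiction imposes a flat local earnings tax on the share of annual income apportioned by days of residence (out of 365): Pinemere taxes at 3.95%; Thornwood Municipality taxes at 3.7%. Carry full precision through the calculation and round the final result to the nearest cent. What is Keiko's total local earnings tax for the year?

Pinemere, 1 January – 11 November 2007: 315 days → €316,000 × 3.95% × 315/365 = €10,772.1370
Thornwood Municipality, 12 November – 31 December 2007: 50 days → €316,000 × 3.7% × 50/365 = €1,601.6438
Total = €12,373.7808

€12,373.78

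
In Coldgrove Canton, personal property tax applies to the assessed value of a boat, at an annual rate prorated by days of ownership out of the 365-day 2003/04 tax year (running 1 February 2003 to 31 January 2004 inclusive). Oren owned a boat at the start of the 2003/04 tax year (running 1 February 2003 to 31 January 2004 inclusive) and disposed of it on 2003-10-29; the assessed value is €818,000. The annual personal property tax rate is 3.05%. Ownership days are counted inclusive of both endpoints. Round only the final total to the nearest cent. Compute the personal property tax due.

Days held (2003-02-01 to 2003-10-29): 271 out of 365
Tax = €818,000 × 3.05% × 271/365 = €18,523.7781

€18,523.78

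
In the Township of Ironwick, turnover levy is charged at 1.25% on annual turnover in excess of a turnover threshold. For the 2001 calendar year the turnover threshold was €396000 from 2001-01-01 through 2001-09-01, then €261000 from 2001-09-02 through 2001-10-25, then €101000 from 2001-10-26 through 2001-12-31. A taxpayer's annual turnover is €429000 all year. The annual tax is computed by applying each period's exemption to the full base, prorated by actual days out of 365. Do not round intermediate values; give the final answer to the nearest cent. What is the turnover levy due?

2001-01-01 to 2001-09-01: 244 days, exemption €396000 → (€429000 − €396000) × 1.25% × 244/365 = €275.7534
2001-09-02 to 2001-10-25: 54 days, exemption €261000 → (€429000 − €261000) × 1.25% × 54/365 = €310.6849
2001-10-26 to 2001-12-31: 67 days, exemption €101000 → (€429000 − €101000) × 1.25% × 67/365 = €752.6027
Total = €1339.0411

€1339.04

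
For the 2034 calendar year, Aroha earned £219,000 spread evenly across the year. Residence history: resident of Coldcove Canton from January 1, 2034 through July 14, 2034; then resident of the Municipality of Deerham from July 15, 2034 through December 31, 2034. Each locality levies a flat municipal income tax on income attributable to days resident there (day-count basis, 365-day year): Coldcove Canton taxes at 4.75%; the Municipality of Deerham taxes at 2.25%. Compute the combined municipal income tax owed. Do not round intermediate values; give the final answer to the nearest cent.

Coldcove Canton, January 1 – July 14, 2034: 195 days → £219,000 × 4.75% × 195/365 = £5,557.5000
The Municipality of Deerham, July 15 – December 31, 2034: 170 days → £219,000 × 2.25% × 170/365 = £2,295.0000
Total = £7,852.5000

£7,852.50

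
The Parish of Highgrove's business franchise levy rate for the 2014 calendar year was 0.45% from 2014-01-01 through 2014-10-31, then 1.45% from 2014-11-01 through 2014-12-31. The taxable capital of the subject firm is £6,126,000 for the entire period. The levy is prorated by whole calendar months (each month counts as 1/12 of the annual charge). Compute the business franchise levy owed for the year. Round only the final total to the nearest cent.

2014-01-01 to 2014-10-31: 10 months at 0.45% → £6,126,000 × 0.45% × 10/12 = £22,972.5000
2014-11-01 to 2014-12-31: 2 months at 1.45% → £6,126,000 × 1.45% × 2/12 = £14,804.5000
Total = £37,777.0000

£37,777.00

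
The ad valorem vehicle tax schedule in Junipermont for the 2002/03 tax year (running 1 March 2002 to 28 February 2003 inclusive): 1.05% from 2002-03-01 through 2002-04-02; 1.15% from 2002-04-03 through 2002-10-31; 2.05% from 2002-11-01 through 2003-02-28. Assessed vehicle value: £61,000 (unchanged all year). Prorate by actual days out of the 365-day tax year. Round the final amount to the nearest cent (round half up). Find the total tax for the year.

2002-03-01 to 2002-04-02: 33 days at 1.05% → £61,000 × 1.05% × 33/365 = £57.9082
2002-04-03 to 2002-10-31: 212 days at 1.15% → £61,000 × 1.15% × 212/365 = £407.4466
2002-11-01 to 2003-02-28: 120 days at 2.05% → £61,000 × 2.05% × 120/365 = £411.1233
Total = £876.4781

£876.48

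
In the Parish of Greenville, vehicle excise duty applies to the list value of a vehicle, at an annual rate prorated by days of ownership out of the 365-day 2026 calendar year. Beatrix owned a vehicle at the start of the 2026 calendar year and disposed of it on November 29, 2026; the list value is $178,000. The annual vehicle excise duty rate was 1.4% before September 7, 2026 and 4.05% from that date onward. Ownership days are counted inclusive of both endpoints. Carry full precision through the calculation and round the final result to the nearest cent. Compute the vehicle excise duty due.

January 1 – September 6, 2026: 249 days at 1.4% → $178,000 × 1.4% × 249/365 = $1,700.0219
September 7 – November 29, 2026: 84 days at 4.05% → $178,000 × 4.05% × 84/365 = $1,659.0575
Total = $3,359.0795

$3,359.08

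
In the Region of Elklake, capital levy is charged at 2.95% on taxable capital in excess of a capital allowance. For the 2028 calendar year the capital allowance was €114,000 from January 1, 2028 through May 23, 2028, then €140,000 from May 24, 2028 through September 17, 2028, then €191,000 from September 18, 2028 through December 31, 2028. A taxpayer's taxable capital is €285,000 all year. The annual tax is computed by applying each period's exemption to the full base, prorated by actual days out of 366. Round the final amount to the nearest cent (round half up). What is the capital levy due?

January 1 – May 23, 2028: 144 days, exemption €114,000 → (€285,000 − €114,000) × 2.95% × 144/366 = €1,984.7213
May 24 – September 17, 2028: 117 days, exemption €140,000 → (€285,000 − €140,000) × 2.95% × 117/366 = €1,367.3975
September 18 – December 31, 2028: 105 days, exemption €191,000 → (€285,000 − €191,000) × 2.95% × 105/366 = €795.5328
Total = €4,147.6516

€4,147.65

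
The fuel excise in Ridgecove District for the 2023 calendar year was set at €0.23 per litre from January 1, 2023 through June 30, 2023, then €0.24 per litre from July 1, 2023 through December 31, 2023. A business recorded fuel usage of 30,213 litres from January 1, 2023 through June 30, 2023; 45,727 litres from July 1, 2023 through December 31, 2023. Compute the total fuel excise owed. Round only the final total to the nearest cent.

€17,923.47

January 1 – June 30, 2023: 30,213 litres at €0.23/litre → €6,948.99
July 1 – December 31, 2023: 45,727 litres at €0.24/litre → €10,974.48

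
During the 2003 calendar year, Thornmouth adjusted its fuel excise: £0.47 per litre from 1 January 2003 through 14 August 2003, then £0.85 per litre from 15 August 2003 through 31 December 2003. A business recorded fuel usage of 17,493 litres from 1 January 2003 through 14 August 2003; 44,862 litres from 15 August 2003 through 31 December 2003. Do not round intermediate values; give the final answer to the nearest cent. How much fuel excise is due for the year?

£46,354.41

1 January – 14 August 2003: 17,493 litres at £0.47/litre → £8,221.71
15 August – 31 December 2003: 44,862 litres at £0.85/litre → £38,132.70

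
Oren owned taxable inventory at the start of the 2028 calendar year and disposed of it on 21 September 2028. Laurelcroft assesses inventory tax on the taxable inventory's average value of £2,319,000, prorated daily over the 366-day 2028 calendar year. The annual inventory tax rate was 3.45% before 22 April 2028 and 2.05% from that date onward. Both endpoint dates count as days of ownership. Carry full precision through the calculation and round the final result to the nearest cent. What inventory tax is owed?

£44,355.63

1 January – 21 April 2028: 112 days at 3.45% → £2,319,000 × 3.45% × 112/366 = £24,482.5574
22 April – 21 September 2028: 153 days at 2.05% → £2,319,000 × 2.05% × 153/366 = £19,873.0697
Total = £44,355.6270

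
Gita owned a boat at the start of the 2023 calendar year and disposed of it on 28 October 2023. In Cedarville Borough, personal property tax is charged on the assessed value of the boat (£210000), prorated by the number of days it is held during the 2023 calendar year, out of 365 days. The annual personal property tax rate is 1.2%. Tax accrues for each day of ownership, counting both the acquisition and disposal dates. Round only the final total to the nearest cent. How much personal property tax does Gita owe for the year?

Days held (1 January – 28 October 2023): 301 out of 365
Tax = £210000 × 1.2% × 301/365 = £2078.1370

£2078.14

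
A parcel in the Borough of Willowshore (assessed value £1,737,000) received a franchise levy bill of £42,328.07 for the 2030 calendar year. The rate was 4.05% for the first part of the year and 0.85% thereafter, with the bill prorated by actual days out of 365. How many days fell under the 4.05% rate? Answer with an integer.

Let d = days at the first rate; then 365 − d days at the second rate.
£1,737,000 × [4.05%·d + 0.85%·(365−d)] / 365 = £42,328.07
Solving gives d = 181, so the new rate took effect on 1 Jul 2030.

181 days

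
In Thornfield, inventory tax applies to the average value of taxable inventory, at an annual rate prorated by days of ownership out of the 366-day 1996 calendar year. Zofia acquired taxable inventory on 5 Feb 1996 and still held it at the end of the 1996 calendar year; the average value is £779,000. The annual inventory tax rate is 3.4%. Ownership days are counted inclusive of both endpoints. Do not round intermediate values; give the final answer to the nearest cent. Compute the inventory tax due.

£23,953.19

Days held (5 Feb – 31 Dec 1996): 331 out of 366
Tax = £779,000 × 3.4% × 331/366 = £23,953.1858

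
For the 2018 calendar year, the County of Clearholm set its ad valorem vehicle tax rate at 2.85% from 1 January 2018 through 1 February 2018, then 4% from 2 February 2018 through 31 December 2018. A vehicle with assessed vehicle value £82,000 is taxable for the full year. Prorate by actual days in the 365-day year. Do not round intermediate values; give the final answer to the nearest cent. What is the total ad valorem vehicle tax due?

1 January – 1 February 2018: 32 days at 2.85% → £82,000 × 2.85% × 32/365 = £204.8877
2 February – 31 December 2018: 333 days at 4% → £82,000 × 4% × 333/365 = £2,992.4384
Total = £3,197.3260

£3,197.33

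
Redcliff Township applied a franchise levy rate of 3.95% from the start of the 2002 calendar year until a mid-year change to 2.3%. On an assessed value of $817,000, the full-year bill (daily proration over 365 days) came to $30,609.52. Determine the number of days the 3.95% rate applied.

Let d = days at the first rate; then 365 − d days at the second rate.
$817,000 × [3.95%·d + 2.3%·(365−d)] / 365 = $30,609.52
Solving gives d = 320, so the new rate took effect on 17 November 2002.

320 days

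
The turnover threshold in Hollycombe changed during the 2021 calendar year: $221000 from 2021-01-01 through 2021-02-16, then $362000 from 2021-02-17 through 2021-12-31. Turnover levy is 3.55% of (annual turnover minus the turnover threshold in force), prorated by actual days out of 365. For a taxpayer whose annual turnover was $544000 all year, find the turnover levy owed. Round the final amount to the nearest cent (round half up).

2021-01-01 to 2021-02-16: 47 days, exemption $221000 → ($544000 − $221000) × 3.55% × 47/365 = $1476.5082
2021-02-17 to 2021-12-31: 318 days, exemption $362000 → ($544000 − $362000) × 3.55% × 318/365 = $5629.0356
Total = $7105.5438

$7105.54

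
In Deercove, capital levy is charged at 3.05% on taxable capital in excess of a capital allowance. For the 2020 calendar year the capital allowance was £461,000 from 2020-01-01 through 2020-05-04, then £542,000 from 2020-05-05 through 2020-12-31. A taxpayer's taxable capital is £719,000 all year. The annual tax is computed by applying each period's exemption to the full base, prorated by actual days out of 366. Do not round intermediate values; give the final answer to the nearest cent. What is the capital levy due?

2020-01-01 to 2020-05-04: 125 days, exemption £461,000 → (£719,000 − £461,000) × 3.05% × 125/366 = £2,687.5000
2020-05-05 to 2020-12-31: 241 days, exemption £542,000 → (£719,000 − £542,000) × 3.05% × 241/366 = £3,554.7500
Total = £6,242.2500

£6,242.25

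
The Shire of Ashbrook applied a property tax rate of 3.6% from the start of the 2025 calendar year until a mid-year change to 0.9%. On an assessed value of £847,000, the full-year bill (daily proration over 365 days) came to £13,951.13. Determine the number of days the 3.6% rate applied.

101 days

Let d = days at the first rate; then 365 − d days at the second rate.
£847,000 × [3.6%·d + 0.9%·(365−d)] / 365 = £13,951.13
Solving gives d = 101, so the new rate took effect on 12 April 2025.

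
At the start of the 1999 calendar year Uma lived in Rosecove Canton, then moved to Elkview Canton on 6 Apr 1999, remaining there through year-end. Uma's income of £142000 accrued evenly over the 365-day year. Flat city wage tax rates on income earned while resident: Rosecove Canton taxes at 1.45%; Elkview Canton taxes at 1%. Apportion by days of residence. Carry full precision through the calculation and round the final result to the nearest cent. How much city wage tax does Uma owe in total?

£1586.32

Rosecove Canton, 1 Jan – 5 Apr 1999: 95 days → £142000 × 1.45% × 95/365 = £535.9041
Elkview Canton, 6 Apr – 31 Dec 1999: 270 days → £142000 × 1% × 270/365 = £1050.4110
Total = £1586.3151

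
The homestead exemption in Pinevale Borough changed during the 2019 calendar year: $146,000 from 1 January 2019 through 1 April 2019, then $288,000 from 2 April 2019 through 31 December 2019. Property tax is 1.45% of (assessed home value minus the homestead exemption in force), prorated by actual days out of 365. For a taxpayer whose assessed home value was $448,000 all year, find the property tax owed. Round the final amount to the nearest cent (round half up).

1 January – 1 April 2019: 91 days, exemption $146,000 → ($448,000 − $146,000) × 1.45% × 91/365 = $1,091.7507
2 April – 31 December 2019: 274 days, exemption $288,000 → ($448,000 − $288,000) × 1.45% × 274/365 = $1,741.5890
Total = $2,833.3397

$2,833.34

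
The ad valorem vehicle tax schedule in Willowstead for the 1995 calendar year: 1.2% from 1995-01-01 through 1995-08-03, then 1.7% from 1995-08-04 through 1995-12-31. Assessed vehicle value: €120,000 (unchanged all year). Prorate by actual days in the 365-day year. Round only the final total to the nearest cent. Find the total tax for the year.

1995-01-01 to 1995-08-03: 215 days at 1.2% → €120,000 × 1.2% × 215/365 = €848.2192
1995-08-04 to 1995-12-31: 150 days at 1.7% → €120,000 × 1.7% × 150/365 = €838.3562
Total = €1,686.5753

€1,686.58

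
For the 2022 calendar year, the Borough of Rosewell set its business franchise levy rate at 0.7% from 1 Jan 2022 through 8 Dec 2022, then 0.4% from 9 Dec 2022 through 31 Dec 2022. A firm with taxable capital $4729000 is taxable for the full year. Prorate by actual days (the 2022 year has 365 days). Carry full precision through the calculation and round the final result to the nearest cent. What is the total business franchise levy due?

1 Jan – 8 Dec 2022: 342 days at 0.7% → $4729000 × 0.7% × 342/365 = $31017.0575
9 Dec – 31 Dec 2022: 23 days at 0.4% → $4729000 × 0.4% × 23/365 = $1191.9671
Total = $32209.0247

$32209.02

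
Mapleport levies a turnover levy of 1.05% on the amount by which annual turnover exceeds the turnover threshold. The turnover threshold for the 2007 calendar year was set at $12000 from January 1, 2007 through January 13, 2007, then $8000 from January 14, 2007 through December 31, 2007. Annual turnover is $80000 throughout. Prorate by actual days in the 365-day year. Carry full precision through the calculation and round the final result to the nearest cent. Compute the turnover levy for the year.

$754.50

January 1 – January 13, 2007: 13 days, exemption $12000 → ($80000 − $12000) × 1.05% × 13/365 = $25.4301
January 14 – December 31, 2007: 352 days, exemption $8000 → ($80000 − $8000) × 1.05% × 352/365 = $729.0740
Total = $754.5041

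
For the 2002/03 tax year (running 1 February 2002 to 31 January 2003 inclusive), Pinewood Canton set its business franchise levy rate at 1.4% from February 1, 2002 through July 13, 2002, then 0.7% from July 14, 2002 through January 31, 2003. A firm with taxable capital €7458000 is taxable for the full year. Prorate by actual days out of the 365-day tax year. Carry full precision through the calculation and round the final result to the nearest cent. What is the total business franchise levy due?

February 1 – July 13, 2002: 163 days at 1.4% → €7458000 × 1.4% × 163/365 = €46627.8247
July 14, 2002 – January 31, 2003: 202 days at 0.7% → €7458000 × 0.7% × 202/365 = €28892.0877
Total = €75519.9123

€75519.91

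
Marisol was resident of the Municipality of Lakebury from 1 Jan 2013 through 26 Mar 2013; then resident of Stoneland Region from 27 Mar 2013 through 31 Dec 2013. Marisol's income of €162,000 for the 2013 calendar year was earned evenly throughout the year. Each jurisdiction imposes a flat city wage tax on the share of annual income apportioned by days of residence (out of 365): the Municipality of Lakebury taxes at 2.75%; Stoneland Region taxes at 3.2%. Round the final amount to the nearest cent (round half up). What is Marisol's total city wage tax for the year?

The Municipality of Lakebury, 1 Jan – 26 Mar 2013: 85 days → €162,000 × 2.75% × 85/365 = €1,037.4658
Stoneland Region, 27 Mar – 31 Dec 2013: 280 days → €162,000 × 3.2% × 280/365 = €3,976.7671
Total = €5,014.2329

€5,014.23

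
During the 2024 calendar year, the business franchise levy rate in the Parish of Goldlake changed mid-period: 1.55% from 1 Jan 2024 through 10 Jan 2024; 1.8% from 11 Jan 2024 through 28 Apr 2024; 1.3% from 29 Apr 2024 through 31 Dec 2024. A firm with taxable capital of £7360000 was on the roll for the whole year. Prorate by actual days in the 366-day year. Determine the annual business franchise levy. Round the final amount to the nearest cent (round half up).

£107142.30

1 Jan – 10 Jan 2024: 10 days at 1.55% → £7360000 × 1.55% × 10/366 = £3116.9399
11 Jan – 28 Apr 2024: 109 days at 1.8% → £7360000 × 1.8% × 109/366 = £39454.4262
29 Apr – 31 Dec 2024: 247 days at 1.3% → £7360000 × 1.3% × 247/366 = £64570.9290
Total = £107142.2951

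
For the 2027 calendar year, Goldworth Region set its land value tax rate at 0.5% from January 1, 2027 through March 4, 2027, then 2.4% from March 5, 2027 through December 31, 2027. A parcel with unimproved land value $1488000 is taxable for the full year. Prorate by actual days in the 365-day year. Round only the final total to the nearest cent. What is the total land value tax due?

$30832.18

January 1 – March 4, 2027: 63 days at 0.5% → $1488000 × 0.5% × 63/365 = $1284.1644
March 5 – December 31, 2027: 302 days at 2.4% → $1488000 × 2.4% × 302/365 = $29548.0110
Total = $30832.1753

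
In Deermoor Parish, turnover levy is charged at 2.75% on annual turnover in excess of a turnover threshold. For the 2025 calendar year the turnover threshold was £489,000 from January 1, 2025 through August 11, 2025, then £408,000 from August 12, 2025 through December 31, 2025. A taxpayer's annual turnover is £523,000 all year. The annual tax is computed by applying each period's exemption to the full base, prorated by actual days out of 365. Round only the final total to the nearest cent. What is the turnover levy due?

January 1 – August 11, 2025: 223 days, exemption £489,000 → (£523,000 − £489,000) × 2.75% × 223/365 = £571.2466
August 12 – December 31, 2025: 142 days, exemption £408,000 → (£523,000 − £408,000) × 2.75% × 142/365 = £1,230.3425
Total = £1,801.5890

£1,801.59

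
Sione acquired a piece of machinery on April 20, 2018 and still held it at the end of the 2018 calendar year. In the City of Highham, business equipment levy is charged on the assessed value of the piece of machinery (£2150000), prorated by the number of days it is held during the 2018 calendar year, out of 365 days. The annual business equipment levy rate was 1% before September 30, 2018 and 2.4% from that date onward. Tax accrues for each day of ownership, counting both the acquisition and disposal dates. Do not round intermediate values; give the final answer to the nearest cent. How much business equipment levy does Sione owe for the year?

£22748.77

April 20 – September 29, 2018: 163 days at 1% → £2150000 × 1% × 163/365 = £9601.3699
September 30 – December 31, 2018: 93 days at 2.4% → £2150000 × 2.4% × 93/365 = £13147.3973
Total = £22748.7671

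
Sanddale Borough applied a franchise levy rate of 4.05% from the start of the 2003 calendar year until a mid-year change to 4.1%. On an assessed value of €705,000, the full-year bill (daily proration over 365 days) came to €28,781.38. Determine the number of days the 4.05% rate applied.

Let d = days at the first rate; then 365 − d days at the second rate.
€705,000 × [4.05%·d + 4.1%·(365−d)] / 365 = €28,781.38
Solving gives d = 128, so the new rate took effect on May 9, 2003.

128 days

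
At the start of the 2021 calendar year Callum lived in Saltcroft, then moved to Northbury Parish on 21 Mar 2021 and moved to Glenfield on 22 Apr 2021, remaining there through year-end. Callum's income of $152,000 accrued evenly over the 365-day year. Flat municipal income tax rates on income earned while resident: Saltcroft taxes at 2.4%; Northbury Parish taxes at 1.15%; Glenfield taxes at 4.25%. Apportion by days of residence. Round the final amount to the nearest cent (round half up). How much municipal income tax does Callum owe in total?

Saltcroft, 1 Jan – 20 Mar 2021: 79 days → $152,000 × 2.4% × 79/365 = $789.5671
Northbury Parish, 21 Mar – 21 Apr 2021: 32 days → $152,000 × 1.15% × 32/365 = $153.2493
Glenfield, 22 Apr – 31 Dec 2021: 254 days → $152,000 × 4.25% × 254/365 = $4,495.4521
Total = $5,438.2685

$5,438.27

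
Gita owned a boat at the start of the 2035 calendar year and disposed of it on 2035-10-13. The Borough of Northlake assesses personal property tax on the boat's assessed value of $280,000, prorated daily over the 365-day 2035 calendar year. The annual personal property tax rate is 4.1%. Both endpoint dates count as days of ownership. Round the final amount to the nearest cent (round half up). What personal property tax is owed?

Days held (2035-01-01 to 2035-10-13): 286 out of 365
Tax = $280,000 × 4.1% × 286/365 = $8,995.2877

$8,995.29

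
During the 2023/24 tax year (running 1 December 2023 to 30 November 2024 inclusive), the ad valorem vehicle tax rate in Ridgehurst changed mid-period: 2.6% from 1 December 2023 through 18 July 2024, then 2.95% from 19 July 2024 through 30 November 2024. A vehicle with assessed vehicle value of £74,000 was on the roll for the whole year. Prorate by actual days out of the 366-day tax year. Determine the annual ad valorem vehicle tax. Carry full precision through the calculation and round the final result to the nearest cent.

£2,019.53

1 December 2023 – 18 July 2024: 231 days at 2.6% → £74,000 × 2.6% × 231/366 = £1,214.3279
19 July – 30 November 2024: 135 days at 2.95% → £74,000 × 2.95% × 135/366 = £805.2049
Total = £2,019.5328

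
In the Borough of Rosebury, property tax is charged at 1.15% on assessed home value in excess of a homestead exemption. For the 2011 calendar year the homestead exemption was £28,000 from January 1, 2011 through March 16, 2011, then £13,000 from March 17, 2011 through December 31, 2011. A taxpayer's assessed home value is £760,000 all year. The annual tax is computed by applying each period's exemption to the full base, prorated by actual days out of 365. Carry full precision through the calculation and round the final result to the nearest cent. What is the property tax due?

January 1 – March 16, 2011: 75 days, exemption £28,000 → (£760,000 − £28,000) × 1.15% × 75/365 = £1,729.7260
March 17 – December 31, 2011: 290 days, exemption £13,000 → (£760,000 − £13,000) × 1.15% × 290/365 = £6,825.3288
Total = £8,555.0548

£8,555.05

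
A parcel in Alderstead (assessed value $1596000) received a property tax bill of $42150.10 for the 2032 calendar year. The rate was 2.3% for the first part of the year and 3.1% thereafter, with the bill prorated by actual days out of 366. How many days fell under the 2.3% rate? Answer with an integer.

210 days

Let d = days at the first rate; then 366 − d days at the second rate.
$1596000 × [2.3%·d + 3.1%·(366−d)] / 366 = $42150.10
Solving gives d = 210, so the new rate took effect on 29 Jul 2032.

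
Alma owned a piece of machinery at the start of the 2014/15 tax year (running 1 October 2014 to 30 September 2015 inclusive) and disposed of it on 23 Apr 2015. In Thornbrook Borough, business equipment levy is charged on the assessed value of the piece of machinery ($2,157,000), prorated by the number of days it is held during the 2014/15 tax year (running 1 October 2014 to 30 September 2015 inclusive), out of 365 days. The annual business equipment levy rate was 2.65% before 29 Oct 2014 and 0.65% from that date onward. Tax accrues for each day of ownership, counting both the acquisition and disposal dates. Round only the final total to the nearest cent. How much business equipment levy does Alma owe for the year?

$11,183.90

1 Oct – 28 Oct 2014: 28 days at 2.65% → $2,157,000 × 2.65% × 28/365 = $4,384.9151
29 Oct 2014 – 23 Apr 2015: 177 days at 0.65% → $2,157,000 × 0.65% × 177/365 = $6,798.9822
Total = $11,183.8973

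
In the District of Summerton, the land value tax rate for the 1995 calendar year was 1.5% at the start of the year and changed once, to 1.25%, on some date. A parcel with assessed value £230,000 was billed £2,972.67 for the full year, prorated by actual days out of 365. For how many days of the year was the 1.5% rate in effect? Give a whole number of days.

Let d = days at the first rate; then 365 − d days at the second rate.
£230,000 × [1.5%·d + 1.25%·(365−d)] / 365 = £2,972.67
Solving gives d = 62, so the new rate took effect on 4 Mar 1995.

62 days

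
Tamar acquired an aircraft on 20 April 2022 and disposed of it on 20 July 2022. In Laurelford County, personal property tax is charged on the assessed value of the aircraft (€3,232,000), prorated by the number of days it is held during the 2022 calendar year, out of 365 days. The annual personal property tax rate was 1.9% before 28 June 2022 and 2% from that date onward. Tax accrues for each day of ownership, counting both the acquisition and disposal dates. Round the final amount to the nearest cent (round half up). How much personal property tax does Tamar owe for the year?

20 April – 27 June 2022: 69 days at 1.9% → €3,232,000 × 1.9% × 69/365 = €11,608.6356
28 June – 20 July 2022: 23 days at 2% → €3,232,000 × 2% × 23/365 = €4,073.2055
Total = €15,681.8411

€15,681.84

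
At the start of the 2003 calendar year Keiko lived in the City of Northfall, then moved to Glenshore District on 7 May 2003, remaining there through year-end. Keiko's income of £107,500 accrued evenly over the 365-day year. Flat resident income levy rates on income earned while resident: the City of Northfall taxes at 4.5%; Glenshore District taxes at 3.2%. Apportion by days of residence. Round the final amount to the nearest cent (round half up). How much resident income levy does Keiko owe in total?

The City of Northfall, 1 Jan – 6 May 2003: 126 days → £107,500 × 4.5% × 126/365 = £1,669.9315
Glenshore District, 7 May – 31 Dec 2003: 239 days → £107,500 × 3.2% × 239/365 = £2,252.4932
Total = £3,922.4247

£3,922.42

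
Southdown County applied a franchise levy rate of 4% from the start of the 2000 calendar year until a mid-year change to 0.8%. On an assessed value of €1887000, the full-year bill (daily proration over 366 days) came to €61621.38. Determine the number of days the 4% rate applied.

Let d = days at the first rate; then 366 − d days at the second rate.
€1887000 × [4%·d + 0.8%·(366−d)] / 366 = €61621.38
Solving gives d = 282, so the new rate took effect on 9 Oct 2000.

282 days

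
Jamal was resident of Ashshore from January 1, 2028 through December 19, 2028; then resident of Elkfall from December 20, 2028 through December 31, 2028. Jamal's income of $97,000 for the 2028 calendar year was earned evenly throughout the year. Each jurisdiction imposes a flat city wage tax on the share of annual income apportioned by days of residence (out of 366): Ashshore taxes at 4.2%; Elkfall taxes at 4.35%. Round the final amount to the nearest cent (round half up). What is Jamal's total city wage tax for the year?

$4,078.77

Ashshore, January 1 – December 19, 2028: 354 days → $97,000 × 4.2% × 354/366 = $3,940.4262
Elkfall, December 20 – December 31, 2028: 12 days → $97,000 × 4.35% × 12/366 = $138.3443
Total = $4,078.7705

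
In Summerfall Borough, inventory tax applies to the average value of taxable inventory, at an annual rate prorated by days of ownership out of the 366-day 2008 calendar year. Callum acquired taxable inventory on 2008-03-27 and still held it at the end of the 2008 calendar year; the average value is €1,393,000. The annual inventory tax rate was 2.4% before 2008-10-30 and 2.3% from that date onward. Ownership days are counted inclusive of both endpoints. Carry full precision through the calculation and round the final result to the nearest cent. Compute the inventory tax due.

€25,336.61

2008-03-27 to 2008-10-29: 217 days at 2.4% → €1,393,000 × 2.4% × 217/366 = €19,821.7049
2008-10-30 to 2008-12-31: 63 days at 2.3% → €1,393,000 × 2.3% × 63/366 = €5,514.9098
Total = €25,336.6148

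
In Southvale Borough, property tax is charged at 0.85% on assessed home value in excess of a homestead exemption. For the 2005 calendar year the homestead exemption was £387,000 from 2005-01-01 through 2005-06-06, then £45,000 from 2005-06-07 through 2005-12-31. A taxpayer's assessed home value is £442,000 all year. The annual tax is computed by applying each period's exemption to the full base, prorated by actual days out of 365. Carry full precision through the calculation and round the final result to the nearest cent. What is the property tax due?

£2,124.09

2005-01-01 to 2005-06-06: 157 days, exemption £387,000 → (£442,000 − £387,000) × 0.85% × 157/365 = £201.0890
2005-06-07 to 2005-12-31: 208 days, exemption £45,000 → (£442,000 − £45,000) × 0.85% × 208/365 = £1,923.0027
Total = £2,124.0918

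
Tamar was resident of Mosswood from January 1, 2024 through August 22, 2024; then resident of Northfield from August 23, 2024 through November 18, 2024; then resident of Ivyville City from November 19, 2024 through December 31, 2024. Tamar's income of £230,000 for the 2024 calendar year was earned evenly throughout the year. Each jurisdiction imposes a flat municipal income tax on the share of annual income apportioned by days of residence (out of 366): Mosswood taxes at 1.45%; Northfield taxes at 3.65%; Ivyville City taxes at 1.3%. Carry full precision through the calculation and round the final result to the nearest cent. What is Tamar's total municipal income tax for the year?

Mosswood, January 1 – August 22, 2024: 235 days → £230,000 × 1.45% × 235/366 = £2,141.3251
Northfield, August 23 – November 18, 2024: 88 days → £230,000 × 3.65% × 88/366 = £2,018.4699
Ivyville City, November 19 – December 31, 2024: 43 days → £230,000 × 1.3% × 43/366 = £351.2842
Total = £4,511.0792

£4,511.08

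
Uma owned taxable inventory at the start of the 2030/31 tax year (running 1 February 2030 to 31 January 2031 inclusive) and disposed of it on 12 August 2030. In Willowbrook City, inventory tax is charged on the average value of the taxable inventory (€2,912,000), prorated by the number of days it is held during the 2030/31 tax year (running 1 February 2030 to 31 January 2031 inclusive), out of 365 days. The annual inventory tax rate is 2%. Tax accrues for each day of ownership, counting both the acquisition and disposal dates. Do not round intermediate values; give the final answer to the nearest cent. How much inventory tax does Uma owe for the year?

€30,795.40

Days held (1 February – 12 August 2030): 193 out of 365
Tax = €2,912,000 × 2% × 193/365 = €30,795.3973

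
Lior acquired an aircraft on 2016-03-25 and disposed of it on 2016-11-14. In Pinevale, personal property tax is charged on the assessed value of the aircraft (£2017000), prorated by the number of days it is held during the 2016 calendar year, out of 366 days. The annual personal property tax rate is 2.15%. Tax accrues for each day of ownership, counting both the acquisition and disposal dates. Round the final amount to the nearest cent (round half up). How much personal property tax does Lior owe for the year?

£27843.97

Days held (2016-03-25 to 2016-11-14): 235 out of 366
Tax = £2017000 × 2.15% × 235/366 = £27843.9686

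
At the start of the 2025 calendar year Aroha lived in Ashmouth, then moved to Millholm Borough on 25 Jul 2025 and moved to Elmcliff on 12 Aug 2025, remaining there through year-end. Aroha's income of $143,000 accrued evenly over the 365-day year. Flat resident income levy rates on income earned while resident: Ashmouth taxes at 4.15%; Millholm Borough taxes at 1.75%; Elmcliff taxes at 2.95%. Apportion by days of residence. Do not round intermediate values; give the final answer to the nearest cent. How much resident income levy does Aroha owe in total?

Ashmouth, 1 Jan – 24 Jul 2025: 205 days → $143,000 × 4.15% × 205/365 = $3,333.0753
Millholm Borough, 25 Jul – 11 Aug 2025: 18 days → $143,000 × 1.75% × 18/365 = $123.4110
Elmcliff, 12 Aug – 31 Dec 2025: 142 days → $143,000 × 2.95% × 142/365 = $1,641.1699
Total = $5,097.6562

$5,097.66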